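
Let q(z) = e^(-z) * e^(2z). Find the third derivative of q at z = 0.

1

Write out both Maclaurin series and multiply, keeping only the needed powers.
From the series, [z^3] q = 1/6; multiply by 3! = 6 to get 1.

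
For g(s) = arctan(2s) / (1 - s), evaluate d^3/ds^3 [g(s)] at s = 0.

-4

Use 1/(1 - r) = Σ r^k on the denominator, then take the Cauchy product.
The coefficient of s^3 in the expansion is -2/3, so g′′′(0) = 3! * (-2/3) = -4.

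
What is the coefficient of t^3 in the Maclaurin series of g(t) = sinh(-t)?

-1/6

g(0) = 0
g′(0) = -1
g′′(0) = 0
g′′′(0) = -1
Dividing each by k! gives the coefficients c_0, ..., c_3.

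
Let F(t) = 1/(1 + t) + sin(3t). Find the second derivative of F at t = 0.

Expand each term separately and add.
The coefficient of t^2 in the expansion is 1, so F′′(0) = 2! * (1) = 2.

2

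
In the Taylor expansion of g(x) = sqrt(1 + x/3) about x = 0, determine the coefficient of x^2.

-1/72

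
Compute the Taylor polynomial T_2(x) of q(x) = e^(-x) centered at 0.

x^2/2 - x + 1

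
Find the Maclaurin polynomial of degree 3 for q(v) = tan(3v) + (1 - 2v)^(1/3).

Expand each term separately and add.
q(0) = 1
q′(0) = 7/3
q′′(0) = -8/9
q′′′(0) = 1378/27

689*v^3/81 - 4*v^2/9 + 7*v/3 + 1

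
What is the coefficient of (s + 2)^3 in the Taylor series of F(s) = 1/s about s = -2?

-1/16

F(-2) = -1/2
F′(-2) = -1/4
F′′(-2) = -1/4
F′′′(-2) = -3/8
Then c_k = F^(k)(-2)/k! gives each Taylor coefficient.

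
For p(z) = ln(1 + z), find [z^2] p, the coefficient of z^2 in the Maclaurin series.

-1/2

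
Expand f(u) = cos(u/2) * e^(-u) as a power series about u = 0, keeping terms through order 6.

Expand each factor separately, then convolve coefficients.
f(0) = 1
f′(0) = -1
f′′(0) = 3/4
f′′′(0) = -1/4
f^(4)(0) = -7/16
f^(5)(0) = 19/16
f^(6)(0) = -117/64
Then c_k = f^(k)(0)/k! gives each Taylor coefficient.

-13*u^6/5120 + 19*u^5/1920 - 7*u^4/384 - u^3/24 + 3*u^2/8 - u + 1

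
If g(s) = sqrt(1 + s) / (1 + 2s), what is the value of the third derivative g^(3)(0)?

-273/8

Multiply the two series term by term and collect like powers.
From the series, [s^3] g = -91/16; multiply by 3! = 6 to get -273/8.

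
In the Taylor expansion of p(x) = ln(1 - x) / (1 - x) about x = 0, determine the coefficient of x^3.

Expand 1/(denominator) as a geometric series and multiply by the numerator's series.

-11/6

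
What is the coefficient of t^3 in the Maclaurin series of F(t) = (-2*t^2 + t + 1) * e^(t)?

-4/3

Shift and add copies of the series according to the polynomial's terms.
[t^0] = 1;  [t^1] = 2;  [t^2] = -1/2;  [t^3] = -4/3.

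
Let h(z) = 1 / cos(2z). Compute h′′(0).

Invert the denominator's series and multiply.
The coefficient of z^2 in the expansion is 2, so h′′(0) = 2! * (2) = 4.

4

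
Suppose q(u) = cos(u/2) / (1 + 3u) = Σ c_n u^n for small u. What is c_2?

71/8

Expand each factor separately, then convolve coefficients.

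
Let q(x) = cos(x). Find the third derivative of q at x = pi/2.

1

The coefficient of (x - pi/2)^3 in the expansion is 1/6, so q′′′(pi/2) = 3! * (1/6) = 1.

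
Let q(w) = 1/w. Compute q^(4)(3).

8/81

Use the known series and substitute for the argument.
From the series, [(w - 3)^4] q = 1/243; multiply by 4! = 24 to get 8/81.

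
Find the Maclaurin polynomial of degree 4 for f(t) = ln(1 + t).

[t^0] = 0;  [t^1] = 1;  [t^2] = -1/2;  [t^3] = 1/3;  [t^4] = -1/4.

-t^4/4 + t^3/3 - t^2/2 + t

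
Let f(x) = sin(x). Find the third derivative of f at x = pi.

1

The coefficient of (x - pi)^3 in the expansion is 1/6, so f′′′(pi) = 3! * (1/6) = 1.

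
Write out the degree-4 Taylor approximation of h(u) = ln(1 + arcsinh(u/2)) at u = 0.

-u^4/192 + u^3/48 - u^2/8 + u/2

Plug the Maclaurin series of the inner function into that of the outer and collect terms.
h(0) = 0
h′(0) = 1/2
h′′(0) = -1/4
h′′′(0) = 1/8
h^(4)(0) = -1/8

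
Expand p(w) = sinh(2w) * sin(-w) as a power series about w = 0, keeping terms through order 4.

Take the Cauchy product of the two expansions.
[w^0] = 0;  [w^1] = 0;  [w^2] = -2;  [w^3] = 0;  [w^4] = -1.

-w^4 - 2*w^2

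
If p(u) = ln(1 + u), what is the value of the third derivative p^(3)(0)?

From the series, [u^3] p = 1/3; multiply by 3! = 6 to get 2.

2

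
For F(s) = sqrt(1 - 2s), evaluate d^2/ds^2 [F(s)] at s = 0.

Apply the Taylor formula c_k = f^(k)(a)/k!.
From the series, [s^2] F = -1/2; multiply by 2! = 2 to get -1.

-1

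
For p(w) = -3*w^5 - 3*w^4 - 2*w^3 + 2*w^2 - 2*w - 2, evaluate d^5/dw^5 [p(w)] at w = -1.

-360

The coefficient of (w + 1)^5 in the expansion is -3, so p^(5)(-1) = 5! * (-3) = -360.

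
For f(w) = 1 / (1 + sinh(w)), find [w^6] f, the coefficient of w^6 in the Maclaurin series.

Write 1/(1+u) = 1 - u + u^2 - u^3 + ... and substitute the series for u.

77/45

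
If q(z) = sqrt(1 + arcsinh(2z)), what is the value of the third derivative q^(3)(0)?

Let u equal the inner series; expand the outer function in u and truncate.
The coefficient of z^3 in the expansion is -1/6, so q′′′(0) = 3! * (-1/6) = -1.

-1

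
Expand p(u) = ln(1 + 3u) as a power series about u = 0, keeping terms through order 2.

-9*u^2/2 + 3*u

p(0) = 0
p′(0) = 3
p′′(0) = -9
The Taylor polynomial is Σ p^(k)(0)/k! · u^k.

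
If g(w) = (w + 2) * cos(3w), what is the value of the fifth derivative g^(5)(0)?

Shift and add copies of the series according to the polynomial's terms.
From the series, [w^5] g = 27/8; multiply by 5! = 120 to get 405.

405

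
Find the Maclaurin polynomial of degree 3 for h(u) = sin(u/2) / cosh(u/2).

Invert the denominator's series and multiply.
h(0) = 0
h′(0) = 1/2
h′′(0) = 0
h′′′(0) = -1/2

-u^3/12 + u/2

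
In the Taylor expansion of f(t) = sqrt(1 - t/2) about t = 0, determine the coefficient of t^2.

-1/32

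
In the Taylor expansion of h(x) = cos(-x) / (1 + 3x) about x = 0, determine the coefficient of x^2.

Write out both Maclaurin series and multiply, keeping only the needed powers.
h(0) = 1
h′(0) = -3
h′′(0) = 17
Then c_k = h^(k)(0)/k! gives each Taylor coefficient.

17/2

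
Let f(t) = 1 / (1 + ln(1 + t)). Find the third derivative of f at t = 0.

Expand as Σ (-1)^k u^k with u equal to the inner function's series.
From the series, [t^3] f = -7/3; multiply by 3! = 6 to get -14.

-14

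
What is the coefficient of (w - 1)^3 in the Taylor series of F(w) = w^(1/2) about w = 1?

Differentiate repeatedly and evaluate at the center.

1/16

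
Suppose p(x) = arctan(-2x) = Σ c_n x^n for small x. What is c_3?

8/3

Compute the successive derivatives at the expansion point and divide by k!.
p(0) = 0
p′(0) = -2
p′′(0) = 0
p′′′(0) = 16
So c_3 = p′′′(0)/3! = 8/3.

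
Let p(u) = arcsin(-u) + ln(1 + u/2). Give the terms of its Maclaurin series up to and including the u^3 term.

Add the two expansions coefficient-wise.
p(0) = 0
p′(0) = -1/2
p′′(0) = -1/4
p′′′(0) = -3/4
The Taylor polynomial is Σ p^(k)(0)/k! · u^k.

-u^3/8 - u^2/8 - u/2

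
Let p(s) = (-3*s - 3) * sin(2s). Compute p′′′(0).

Multiply each power in the prefactor through the base expansion.
From the series, [s^3] p = 4; multiply by 3! = 6 to get 24.

24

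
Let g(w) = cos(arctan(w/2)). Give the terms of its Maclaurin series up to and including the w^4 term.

Substitute the inner expansion into the outer series and collect powers.
[w^0] = 1;  [w^1] = 0;  [w^2] = -1/8;  [w^3] = 0;  [w^4] = 3/128.

3*w^4/128 - w^2/8 + 1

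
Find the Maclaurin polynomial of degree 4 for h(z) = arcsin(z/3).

z^3/162 + z/3

Compute the successive derivatives at the expansion point and divide by k!.
h(0) = 0
h′(0) = 1/3
h′′(0) = 0
h′′′(0) = 1/27
h^(4)(0) = 0
The Taylor polynomial is Σ h^(k)(0)/k! · z^k.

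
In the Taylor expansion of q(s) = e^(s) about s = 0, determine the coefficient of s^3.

q(0) = 1
q′(0) = 1
q′′(0) = 1
q′′′(0) = 1

1/6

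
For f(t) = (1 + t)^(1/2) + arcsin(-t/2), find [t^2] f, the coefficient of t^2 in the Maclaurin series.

-1/8

Expand each term separately and add.
f(0) = 1
f′(0) = 0
f′′(0) = -1/4
So c_2 = f′′(0)/2! = -1/8.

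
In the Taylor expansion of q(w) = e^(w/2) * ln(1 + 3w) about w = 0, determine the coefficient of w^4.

Expand each factor separately, then convolve coefficients.
q(0) = 0
q′(0) = 3
q′′(0) = -6
q′′′(0) = 171/4
q^(4)(0) = -390

-65/4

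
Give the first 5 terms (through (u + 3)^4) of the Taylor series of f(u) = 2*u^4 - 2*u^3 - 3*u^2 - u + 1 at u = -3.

f(-3) = 193
f′(-3) = -253
f′′(-3) = 246
f′′′(-3) = -156
f^(4)(-3) = 48
The Taylor polynomial is Σ f^(k)(-3)/k! · (u + 3)^k.

2*(u + 3)^4 - 26*(u + 3)^3 + 123*(u + 3)^2 - 253*(u + 3) + 193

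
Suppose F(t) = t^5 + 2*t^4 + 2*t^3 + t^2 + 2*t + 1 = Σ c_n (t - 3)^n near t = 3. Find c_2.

397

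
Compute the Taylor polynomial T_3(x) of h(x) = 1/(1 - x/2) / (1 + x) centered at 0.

-5*x^3/8 + 3*x^2/4 - x/2 + 1

Write out both Maclaurin series and multiply, keeping only the needed powers.
h(0) = 1
h′(0) = -1/2
h′′(0) = 3/2
h′′′(0) = -15/4
Then c_k = h^(k)(0)/k! gives each Taylor coefficient.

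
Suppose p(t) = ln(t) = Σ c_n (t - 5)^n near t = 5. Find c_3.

1/375

p(5) = ln(5)
p′(5) = 1/5
p′′(5) = -1/25
p′′′(5) = 2/125
So c_3 = p′′′(5)/3! = 1/375.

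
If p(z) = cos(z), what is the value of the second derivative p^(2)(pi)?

From the series, [(z - pi)^2] p = 1/2; multiply by 2! = 2 to get 1.

1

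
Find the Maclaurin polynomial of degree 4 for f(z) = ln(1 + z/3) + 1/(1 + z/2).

77*z^4/1296 - 73*z^3/648 + 7*z^2/36 - z/6 + 1

Add the two expansions coefficient-wise.
f(0) = 1
f′(0) = -1/6
f′′(0) = 7/18
f′′′(0) = -73/108
f^(4)(0) = 77/54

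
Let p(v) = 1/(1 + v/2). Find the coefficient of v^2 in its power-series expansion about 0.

p(0) = 1
p′(0) = -1/2
p′′(0) = 1/2
So c_2 = p′′(0)/2! = 1/4.

1/4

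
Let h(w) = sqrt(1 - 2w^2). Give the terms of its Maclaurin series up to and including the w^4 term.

[w^0] = 1;  [w^1] = 0;  [w^2] = -1;  [w^3] = 0;  [w^4] = -1/2.

-w^4/2 - w^2 + 1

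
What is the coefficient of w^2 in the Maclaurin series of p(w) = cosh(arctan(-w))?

Let u equal the inner series; expand the outer function in u and truncate.

1/2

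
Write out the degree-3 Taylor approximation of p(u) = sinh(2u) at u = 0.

[u^0] = 0;  [u^1] = 2;  [u^2] = 0;  [u^3] = 4/3.

4*u^3/3 + 2*u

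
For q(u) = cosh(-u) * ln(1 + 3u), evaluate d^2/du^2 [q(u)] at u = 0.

-9

Take the Cauchy product of the two expansions.
The coefficient of u^2 in the expansion is -9/2, so q′′(0) = 2! * (-9/2) = -9.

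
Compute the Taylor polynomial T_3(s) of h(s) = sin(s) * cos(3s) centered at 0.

Expand each factor separately, then convolve coefficients.
h(0) = 0
h′(0) = 1
h′′(0) = 0
h′′′(0) = -28
Dividing each by k! gives the coefficients c_0, ..., c_3.

-14*s^3/3 + s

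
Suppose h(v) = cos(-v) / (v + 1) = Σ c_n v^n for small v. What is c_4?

Expand 1/(denominator) as a geometric series and multiply by the numerator's series.
h(0) = 1
h′(0) = -1
h′′(0) = 1
h′′′(0) = -3
h^(4)(0) = 13

13/24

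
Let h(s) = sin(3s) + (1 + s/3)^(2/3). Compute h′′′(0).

Add the two expansions coefficient-wise.
From the series, [s^3] h = -19675/4374; multiply by 3! = 6 to get -19675/729.

-19675/729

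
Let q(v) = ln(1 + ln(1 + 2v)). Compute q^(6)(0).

Let u equal the inner series; expand the outer function in u and truncate.
The coefficient of v^6 in the expansion is -7336/45, so q^(6)(0) = 6! * (-7336/45) = -117376.

-117376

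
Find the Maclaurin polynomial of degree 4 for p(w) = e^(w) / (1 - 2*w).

211*w^4/8 + 79*w^3/6 + 13*w^2/2 + 3*w + 1

Multiply the numerator's expansion by the denominator's geometric series.
p(0) = 1
p′(0) = 3
p′′(0) = 13
p′′′(0) = 79
p^(4)(0) = 633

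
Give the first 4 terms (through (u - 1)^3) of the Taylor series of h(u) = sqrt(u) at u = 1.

(u - 1)^3/16 - (u - 1)^2/8 + (u - 1)/2 + 1

Use the known series and substitute for the argument.
h(1) = 1
h′(1) = 1/2
h′′(1) = -1/4
h′′′(1) = 3/8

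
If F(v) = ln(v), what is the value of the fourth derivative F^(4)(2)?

From the series, [(v - 2)^4] F = -1/64; multiply by 4! = 24 to get -3/8.

-3/8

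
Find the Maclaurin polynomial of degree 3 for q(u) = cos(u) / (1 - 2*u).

Use 1/(1 - r) = Σ r^k on the denominator, then take the Cauchy product.
[u^0] = 1;  [u^1] = 2;  [u^2] = 7/2;  [u^3] = 7.

7*u^3 + 7*u^2/2 + 2*u + 1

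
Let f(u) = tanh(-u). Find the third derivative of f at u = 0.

From the series, [u^3] f = 1/3; multiply by 3! = 6 to get 2.

2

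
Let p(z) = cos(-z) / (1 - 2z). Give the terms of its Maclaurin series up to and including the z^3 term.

Expand each factor separately, then convolve coefficients.
p(0) = 1
p′(0) = 2
p′′(0) = 7
p′′′(0) = 42

7*z^3 + 7*z^2/2 + 2*z + 1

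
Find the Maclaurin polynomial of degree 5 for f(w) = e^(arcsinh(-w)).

-w^4/8 + w^2/2 - w + 1

Plug the Maclaurin series of the inner function into that of the outer and collect terms.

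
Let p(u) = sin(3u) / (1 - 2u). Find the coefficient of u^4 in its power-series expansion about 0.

15

Write out both Maclaurin series and multiply, keeping only the needed powers.
So c_4 = p^(4)(0)/4! = 15.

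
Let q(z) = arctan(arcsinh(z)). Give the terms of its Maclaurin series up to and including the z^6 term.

53*z^5/120 - z^3/2 + z

Plug the Maclaurin series of the inner function into that of the outer and collect terms.
q(0) = 0
q′(0) = 1
q′′(0) = 0
q′′′(0) = -3
q^(4)(0) = 0
q^(5)(0) = 53
q^(6)(0) = 0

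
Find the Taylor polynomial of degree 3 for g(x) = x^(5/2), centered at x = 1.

5*(x - 1)^3/16 + 15*(x - 1)^2/8 + 5*(x - 1)/2 + 1

g(1) = 1
g′(1) = 5/2
g′′(1) = 15/4
g′′′(1) = 15/8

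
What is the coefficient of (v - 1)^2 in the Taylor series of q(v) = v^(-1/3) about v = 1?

2/9

[(v - 1)^0] = 1;  [(v - 1)^1] = -1/3;  [(v - 1)^2] = 2/9.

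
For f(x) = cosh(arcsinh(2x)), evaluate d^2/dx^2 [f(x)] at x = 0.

Let u equal the inner series; expand the outer function in u and truncate.
The coefficient of x^2 in the expansion is 2, so f′′(0) = 2! * (2) = 4.

4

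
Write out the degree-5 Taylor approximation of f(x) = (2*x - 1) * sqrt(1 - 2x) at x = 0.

Multiply each power in the prefactor through the base expansion.
f(0) = -1
f′(0) = 3
f′′(0) = -3
f′′′(0) = -3
f^(4)(0) = -9
f^(5)(0) = -45
Then c_k = f^(k)(0)/k! gives each Taylor coefficient.

-3*x^5/8 - 3*x^4/8 - x^3/2 - 3*x^2/2 + 3*x - 1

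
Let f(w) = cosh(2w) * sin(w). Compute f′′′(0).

11

Multiply the two series term by term and collect like powers.
The coefficient of w^3 in the expansion is 11/6, so f′′′(0) = 3! * (11/6) = 11.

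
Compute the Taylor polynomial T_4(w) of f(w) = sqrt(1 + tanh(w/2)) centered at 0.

17*w^4/6144 - 5*w^3/384 - w^2/32 + w/4 + 1

Plug the Maclaurin series of the inner function into that of the outer and collect terms.
f(0) = 1
f′(0) = 1/4
f′′(0) = -1/16
f′′′(0) = -5/64
f^(4)(0) = 17/256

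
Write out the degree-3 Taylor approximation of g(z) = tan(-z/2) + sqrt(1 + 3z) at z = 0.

Expand each term separately and add.

79*z^3/48 - 9*z^2/8 + z + 1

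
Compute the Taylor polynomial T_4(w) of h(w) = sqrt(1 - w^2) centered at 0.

-w^4/8 - w^2/2 + 1

h(0) = 1
h′(0) = 0
h′′(0) = -1
h′′′(0) = 0
h^(4)(0) = -3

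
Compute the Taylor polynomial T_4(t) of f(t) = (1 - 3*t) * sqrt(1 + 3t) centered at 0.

Multiply each power in the prefactor through the base expansion.
f(0) = 1
f′(0) = -3/2
f′′(0) = -45/4
f′′′(0) = 243/8
f^(4)(0) = -3159/16
The Taylor polynomial is Σ f^(k)(0)/k! · t^k.

-1053*t^4/128 + 81*t^3/16 - 45*t^2/8 - 3*t/2 + 1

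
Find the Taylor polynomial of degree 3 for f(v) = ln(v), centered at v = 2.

(v - 2)^3/24 - (v - 2)^2/8 + (v - 2)/2 + ln(2)

Differentiate repeatedly and evaluate at the center.
f(2) = ln(2)
f′(2) = 1/2
f′′(2) = -1/4
f′′′(2) = 1/4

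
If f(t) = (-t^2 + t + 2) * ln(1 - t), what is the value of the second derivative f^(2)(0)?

-4

Multiply each power in the prefactor through the base expansion.
From the series, [t^2] f = -2; multiply by 2! = 2 to get -4.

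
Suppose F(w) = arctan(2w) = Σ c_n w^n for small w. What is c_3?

-8/3

[w^0] = 0;  [w^1] = 2;  [w^2] = 0;  [w^3] = -8/3.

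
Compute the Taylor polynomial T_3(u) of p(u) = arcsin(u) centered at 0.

u^3/6 + u

[u^0] = 0;  [u^1] = 1;  [u^2] = 0;  [u^3] = 1/6.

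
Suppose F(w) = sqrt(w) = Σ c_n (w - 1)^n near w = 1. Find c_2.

Differentiate repeatedly and evaluate at the center.
F(1) = 1
F′(1) = 1/2
F′′(1) = -1/4
So c_2 = F′′(1)/2! = -1/8.

-1/8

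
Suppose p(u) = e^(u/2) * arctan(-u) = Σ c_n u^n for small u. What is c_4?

Expand each factor separately, then convolve coefficients.
p(0) = 0
p′(0) = -1
p′′(0) = -1
p′′′(0) = 5/4
p^(4)(0) = 7/2

7/48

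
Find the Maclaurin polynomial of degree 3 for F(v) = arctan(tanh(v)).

Compose series: expand the inner function first, then feed it into the outer expansion.
[v^0] = 0;  [v^1] = 1;  [v^2] = 0;  [v^3] = -2/3.

-2*v^3/3 + v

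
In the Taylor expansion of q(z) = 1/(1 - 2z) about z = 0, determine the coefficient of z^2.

4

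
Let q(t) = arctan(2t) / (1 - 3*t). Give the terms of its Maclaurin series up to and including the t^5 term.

Use 1/(1 - r) = Σ r^k on the denominator, then take the Cauchy product.
q(0) = 0
q′(0) = 2
q′′(0) = 12
q′′′(0) = 92
q^(4)(0) = 1104
q^(5)(0) = 17328
The Taylor polynomial is Σ q^(k)(0)/k! · t^k.

722*t^5/5 + 46*t^4 + 46*t^3/3 + 6*t^2 + 2*t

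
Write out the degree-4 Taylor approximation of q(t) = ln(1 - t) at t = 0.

q(0) = 0
q′(0) = -1
q′′(0) = -1
q′′′(0) = -2
q^(4)(0) = -6

-t^4/4 - t^3/3 - t^2/2 - t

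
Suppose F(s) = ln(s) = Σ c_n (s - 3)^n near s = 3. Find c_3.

F(3) = ln(3)
F′(3) = 1/3
F′′(3) = -1/9
F′′′(3) = 2/27
So c_3 = F′′′(3)/3! = 1/81.

1/81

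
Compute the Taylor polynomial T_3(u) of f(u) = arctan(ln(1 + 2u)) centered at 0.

Compose series: expand the inner function first, then feed it into the outer expansion.
[u^0] = 0;  [u^1] = 2;  [u^2] = -2;  [u^3] = 0.

-2*u^2 + 2*u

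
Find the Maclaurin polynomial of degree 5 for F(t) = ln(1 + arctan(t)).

t^5/15 + t^4/12 - t^2/2 + t

Let u equal the inner series; expand the outer function in u and truncate.
F(0) = 0
F′(0) = 1
F′′(0) = -1
F′′′(0) = 0
F^(4)(0) = 2
F^(5)(0) = 8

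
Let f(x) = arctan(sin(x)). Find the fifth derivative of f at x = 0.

Compose series: expand the inner function first, then feed it into the outer expansion.
From the series, [x^5] f = 3/8; multiply by 5! = 120 to get 45.

45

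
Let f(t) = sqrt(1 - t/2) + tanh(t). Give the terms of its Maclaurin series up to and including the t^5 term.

16279*t^5/122880 - 5*t^4/2048 - 131*t^3/384 - t^2/32 + 3*t/4 + 1

Combine the two series term by term.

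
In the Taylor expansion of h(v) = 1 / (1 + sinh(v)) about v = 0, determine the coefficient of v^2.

Write 1/(1+u) = 1 - u + u^2 - u^3 + ... and substitute the series for u.
h(0) = 1
h′(0) = -1
h′′(0) = 2
So c_2 = h′′(0)/2! = 1.

1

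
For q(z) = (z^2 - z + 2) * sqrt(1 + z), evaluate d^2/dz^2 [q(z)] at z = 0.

1/2

Distribute the polynomial across the series and collect like powers.
The coefficient of z^2 in the expansion is 1/4, so q′′(0) = 2! * (1/4) = 1/2.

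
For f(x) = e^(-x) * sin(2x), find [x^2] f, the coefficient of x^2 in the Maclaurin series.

-2

Write out both Maclaurin series and multiply, keeping only the needed powers.
f(0) = 0
f′(0) = 2
f′′(0) = -4
So c_2 = f′′(0)/2! = -2.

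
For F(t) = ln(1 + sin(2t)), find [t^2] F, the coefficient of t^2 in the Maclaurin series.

Plug the Maclaurin series of the inner function into that of the outer and collect terms.
F(0) = 0
F′(0) = 2
F′′(0) = -4
Then c_k = F^(k)(0)/k! gives each Taylor coefficient.

-2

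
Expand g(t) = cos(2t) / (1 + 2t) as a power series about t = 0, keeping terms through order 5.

Multiply the two series term by term and collect like powers.

-52*t^5/3 + 26*t^4/3 - 4*t^3 + 2*t^2 - 2*t + 1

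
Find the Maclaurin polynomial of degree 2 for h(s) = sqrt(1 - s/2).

-s^2/32 - s/4 + 1

h(0) = 1
h′(0) = -1/4
h′′(0) = -1/16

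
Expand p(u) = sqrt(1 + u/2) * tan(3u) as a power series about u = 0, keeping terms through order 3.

Multiply the two series term by term and collect like powers.
p(0) = 0
p′(0) = 3
p′′(0) = 3/2
p′′′(0) = 855/16
Dividing each by k! gives the coefficients c_0, ..., c_3.

285*u^3/32 + 3*u^2/4 + 3*u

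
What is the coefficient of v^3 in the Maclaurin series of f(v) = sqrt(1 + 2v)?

1/2

[v^0] = 1;  [v^1] = 1;  [v^2] = -1/2;  [v^3] = 1/2.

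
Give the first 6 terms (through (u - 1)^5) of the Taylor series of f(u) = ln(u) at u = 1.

f(1) = 0
f′(1) = 1
f′′(1) = -1
f′′′(1) = 2
f^(4)(1) = -6
f^(5)(1) = 24
Then c_k = f^(k)(1)/k! gives each Taylor coefficient.

(u - 1)^5/5 - (u - 1)^4/4 + (u - 1)^3/3 - (u - 1)^2/2 + (u - 1)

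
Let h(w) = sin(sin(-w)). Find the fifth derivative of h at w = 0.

Compose series: expand the inner function first, then feed it into the outer expansion.
From the series, [w^5] h = -1/10; multiply by 5! = 120 to get -12.

-12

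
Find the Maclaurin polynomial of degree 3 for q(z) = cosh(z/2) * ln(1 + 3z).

75*z^3/8 - 9*z^2/2 + 3*z

Expand each factor separately, then convolve coefficients.
q(0) = 0
q′(0) = 3
q′′(0) = -9
q′′′(0) = 225/4
Then c_k = q^(k)(0)/k! gives each Taylor coefficient.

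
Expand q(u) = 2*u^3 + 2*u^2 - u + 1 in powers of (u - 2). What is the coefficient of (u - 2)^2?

14

Apply the Taylor formula c_k = f^(k)(a)/k!.
q(2) = 23
q′(2) = 31
q′′(2) = 28
Then c_k = q^(k)(2)/k! gives each Taylor coefficient.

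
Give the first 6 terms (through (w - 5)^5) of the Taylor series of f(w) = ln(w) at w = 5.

(w - 5)^5/15625 - (w - 5)^4/2500 + (w - 5)^3/375 - (w - 5)^2/50 + (w - 5)/5 + ln(5)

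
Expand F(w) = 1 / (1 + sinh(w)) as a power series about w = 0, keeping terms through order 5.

-181*w^5/120 + 4*w^4/3 - 7*w^3/6 + w^2 - w + 1

Write 1/(1+u) = 1 - u + u^2 - u^3 + ... and substitute the series for u.
F(0) = 1
F′(0) = -1
F′′(0) = 2
F′′′(0) = -7
F^(4)(0) = 32
F^(5)(0) = -181
Then c_k = F^(k)(0)/k! gives each Taylor coefficient.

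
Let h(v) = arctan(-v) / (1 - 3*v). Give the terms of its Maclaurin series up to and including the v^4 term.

-26*v^4 - 26*v^3/3 - 3*v^2 - v

Use 1/(1 - r) = Σ r^k on the denominator, then take the Cauchy product.
h(0) = 0
h′(0) = -1
h′′(0) = -6
h′′′(0) = -52
h^(4)(0) = -624
The Taylor polynomial is Σ h^(k)(0)/k! · v^k.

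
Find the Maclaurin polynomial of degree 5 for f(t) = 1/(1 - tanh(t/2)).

Compose series: expand the inner function first, then feed it into the outer expansion.
f(0) = 1
f′(0) = 1/2
f′′(0) = 1/2
f′′′(0) = 1/2
f^(4)(0) = 1/2
f^(5)(0) = 1/2
The Taylor polynomial is Σ f^(k)(0)/k! · t^k.

t^5/240 + t^4/48 + t^3/12 + t^2/4 + t/2 + 1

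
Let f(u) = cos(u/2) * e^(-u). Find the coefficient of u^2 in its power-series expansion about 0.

Expand each factor separately, then convolve coefficients.
f(0) = 1
f′(0) = -1
f′′(0) = 3/4
Then c_k = f^(k)(0)/k! gives each Taylor coefficient.

3/8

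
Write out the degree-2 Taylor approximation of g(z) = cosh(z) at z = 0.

z^2/2 + 1

g(0) = 1
g′(0) = 0
g′′(0) = 1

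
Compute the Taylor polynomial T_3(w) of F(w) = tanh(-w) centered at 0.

w^3/3 - w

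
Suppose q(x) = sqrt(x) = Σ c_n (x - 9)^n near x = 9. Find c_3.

1/3888

[(x - 9)^0] = 3;  [(x - 9)^1] = 1/6;  [(x - 9)^2] = -1/216;  [(x - 9)^3] = 1/3888.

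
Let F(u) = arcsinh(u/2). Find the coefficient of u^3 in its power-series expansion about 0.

c_3 = F′′′(0)/3! = -1/48.

-1/48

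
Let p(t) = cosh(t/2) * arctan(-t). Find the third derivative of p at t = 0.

Expand each factor separately, then convolve coefficients.
The coefficient of t^3 in the expansion is 5/24, so p′′′(0) = 3! * (5/24) = 5/4.

5/4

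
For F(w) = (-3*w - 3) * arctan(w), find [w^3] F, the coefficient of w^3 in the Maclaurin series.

1

Multiply each power in the prefactor through the base expansion.
F(0) = 0
F′(0) = -3
F′′(0) = -6
F′′′(0) = 6
Then c_k = F^(k)(0)/k! gives each Taylor coefficient.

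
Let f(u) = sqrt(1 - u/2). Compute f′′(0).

-1/16

Apply the Taylor formula c_k = f^(k)(a)/k!.
From the series, [u^2] f = -1/32; multiply by 2! = 2 to get -1/16.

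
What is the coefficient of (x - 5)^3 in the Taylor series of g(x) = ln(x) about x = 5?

Differentiate repeatedly and evaluate at the center.
[(x - 5)^0] = ln(5);  [(x - 5)^1] = 1/5;  [(x - 5)^2] = -1/50;  [(x - 5)^3] = 1/375.
So c_3 = g′′′(5)/3! = 1/375.

1/375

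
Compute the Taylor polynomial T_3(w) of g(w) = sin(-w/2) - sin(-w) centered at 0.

Expand each term separately and add.
g(0) = 0
g′(0) = 1/2
g′′(0) = 0
g′′′(0) = -7/8
The Taylor polynomial is Σ g^(k)(0)/k! · w^k.

-7*w^3/48 + w/2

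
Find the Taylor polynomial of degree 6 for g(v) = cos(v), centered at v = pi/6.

-sqrt(3)*(v - pi/6)^6/1440 - (v - pi/6)^5/240 + sqrt(3)*(v - pi/6)^4/48 + (v - pi/6)^3/12 - sqrt(3)*(v - pi/6)^2/4 - (v - pi/6)/2 + sqrt(3)/2

Use the known series and substitute for the argument.
[(v - pi/6)^0] = sqrt(3)/2;  [(v - pi/6)^1] = -1/2;  [(v - pi/6)^2] = -sqrt(3)/4;  [(v - pi/6)^3] = 1/12;  [(v - pi/6)^4] = sqrt(3)/48;  [(v - pi/6)^5] = -1/240;  [(v - pi/6)^6] = -sqrt(3)/1440.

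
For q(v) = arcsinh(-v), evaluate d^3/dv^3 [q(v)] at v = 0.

The coefficient of v^3 in the expansion is 1/6, so q′′′(0) = 3! * (1/6) = 1.

1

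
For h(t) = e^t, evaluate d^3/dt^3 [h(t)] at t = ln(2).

Differentiate repeatedly and evaluate at the center.
From the series, [(t - ln(2))^3] h = 1/3; multiply by 3! = 6 to get 2.

2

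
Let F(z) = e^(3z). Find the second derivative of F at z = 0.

9

From the series, [z^2] F = 9/2; multiply by 2! = 2 to get 9.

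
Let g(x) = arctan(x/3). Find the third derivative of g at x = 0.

Use the known series and substitute for the argument.
The coefficient of x^3 in the expansion is -1/81, so g′′′(0) = 3! * (-1/81) = -2/27.

-2/27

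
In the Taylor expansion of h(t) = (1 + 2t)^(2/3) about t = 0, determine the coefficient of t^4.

-112/243

Use the known series and substitute for the argument.
h(0) = 1
h′(0) = 4/3
h′′(0) = -8/9
h′′′(0) = 64/27
h^(4)(0) = -896/81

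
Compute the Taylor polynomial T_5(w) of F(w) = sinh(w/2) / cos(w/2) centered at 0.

3*w^5/320 + w^3/12 + w/2

Divide the numerator series by the denominator series (power-series long division).
F(0) = 0
F′(0) = 1/2
F′′(0) = 0
F′′′(0) = 1/2
F^(4)(0) = 0
F^(5)(0) = 9/8
Then c_k = F^(k)(0)/k! gives each Taylor coefficient.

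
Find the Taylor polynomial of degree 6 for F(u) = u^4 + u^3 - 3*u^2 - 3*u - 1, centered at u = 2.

(u - 2)^4 + 9*(u - 2)^3 + 27*(u - 2)^2 + 29*(u - 2) + 5

Compute the successive derivatives at the expansion point and divide by k!.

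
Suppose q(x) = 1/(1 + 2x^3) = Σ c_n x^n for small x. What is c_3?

q(0) = 1
q′(0) = 0
q′′(0) = 0
q′′′(0) = -12
So c_3 = q′′′(0)/3! = -2.

-2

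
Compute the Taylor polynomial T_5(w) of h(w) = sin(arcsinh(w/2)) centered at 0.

w^5/192 - w^3/24 + w/2

Compose series: expand the inner function first, then feed it into the outer expansion.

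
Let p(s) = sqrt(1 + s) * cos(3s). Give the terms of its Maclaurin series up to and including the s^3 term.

Multiply the two series term by term and collect like powers.
p(0) = 1
p′(0) = 1/2
p′′(0) = -37/4
p′′′(0) = -105/8
The Taylor polynomial is Σ p^(k)(0)/k! · s^k.

-35*s^3/16 - 37*s^2/8 + s/2 + 1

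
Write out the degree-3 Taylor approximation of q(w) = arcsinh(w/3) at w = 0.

Differentiate repeatedly and evaluate at the center.
q(0) = 0
q′(0) = 1/3
q′′(0) = 0
q′′′(0) = -1/27
The Taylor polynomial is Σ q^(k)(0)/k! · w^k.

-w^3/162 + w/3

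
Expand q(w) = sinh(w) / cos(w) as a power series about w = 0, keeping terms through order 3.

Divide the numerator series by the denominator series (power-series long division).
q(0) = 0
q′(0) = 1
q′′(0) = 0
q′′′(0) = 4

2*w^3/3 + w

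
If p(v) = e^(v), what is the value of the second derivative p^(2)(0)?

The coefficient of v^2 in the expansion is 1/2, so p′′(0) = 2! * (1/2) = 1.

1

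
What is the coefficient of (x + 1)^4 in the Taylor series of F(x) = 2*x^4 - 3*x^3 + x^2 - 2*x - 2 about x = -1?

Differentiate repeatedly and evaluate at the center.
[(x + 1)^0] = 6;  [(x + 1)^1] = -21;  [(x + 1)^2] = 22;  [(x + 1)^3] = -11;  [(x + 1)^4] = 2.

2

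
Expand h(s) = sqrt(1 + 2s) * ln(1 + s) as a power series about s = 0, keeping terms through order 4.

5*s^4/6 - 2*s^3/3 + s^2/2 + s

Take the Cauchy product of the two expansions.
[s^0] = 0;  [s^1] = 1;  [s^2] = 1/2;  [s^3] = -2/3;  [s^4] = 5/6.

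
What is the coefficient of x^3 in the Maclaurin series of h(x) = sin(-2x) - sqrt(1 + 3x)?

Add the two expansions coefficient-wise.
[x^0] = -1;  [x^1] = -7/2;  [x^2] = 9/8;  [x^3] = -17/48.

-17/48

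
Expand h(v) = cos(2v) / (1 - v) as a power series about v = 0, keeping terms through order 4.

-v^4/3 - v^3 - v^2 + v + 1

Take the Cauchy product of the two expansions.
[v^0] = 1;  [v^1] = 1;  [v^2] = -1;  [v^3] = -1;  [v^4] = -1/3.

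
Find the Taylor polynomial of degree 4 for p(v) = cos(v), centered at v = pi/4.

p(pi/4) = sqrt(2)/2
p′(pi/4) = -sqrt(2)/2
p′′(pi/4) = -sqrt(2)/2
p′′′(pi/4) = sqrt(2)/2
p^(4)(pi/4) = sqrt(2)/2
Then c_k = p^(k)(pi/4)/k! gives each Taylor coefficient.

sqrt(2)*(v - pi/4)^4/48 + sqrt(2)*(v - pi/4)^3/12 - sqrt(2)*(v - pi/4)^2/4 - sqrt(2)*(v - pi/4)/2 + sqrt(2)/2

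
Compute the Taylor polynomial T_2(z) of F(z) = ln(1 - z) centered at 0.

-z^2/2 - z

Apply the Taylor formula c_k = f^(k)(a)/k!.
F(0) = 0
F′(0) = -1
F′′(0) = -1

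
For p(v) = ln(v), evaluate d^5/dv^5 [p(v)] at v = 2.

Apply the Taylor formula c_k = f^(k)(a)/k!.
From the series, [(v - 2)^5] p = 1/160; multiply by 5! = 120 to get 3/4.

3/4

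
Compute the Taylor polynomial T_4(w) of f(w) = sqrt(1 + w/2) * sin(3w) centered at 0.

-141*w^4/128 - 147*w^3/32 + 3*w^2/4 + 3*w

Write out both Maclaurin series and multiply, keeping only the needed powers.
f(0) = 0
f′(0) = 3
f′′(0) = 3/2
f′′′(0) = -441/16
f^(4)(0) = -423/16
The Taylor polynomial is Σ f^(k)(0)/k! · w^k.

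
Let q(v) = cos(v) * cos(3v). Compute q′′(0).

-10

Multiply the two series term by term and collect like powers.
The coefficient of v^2 in the expansion is -5, so q′′(0) = 2! * (-5) = -10.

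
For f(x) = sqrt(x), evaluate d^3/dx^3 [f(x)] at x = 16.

3/8192

The coefficient of (x - 16)^3 in the expansion is 1/16384, so f′′′(16) = 3! * (1/16384) = 3/8192.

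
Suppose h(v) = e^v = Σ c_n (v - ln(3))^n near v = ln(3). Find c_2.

h(ln(3)) = 3
h′(ln(3)) = 3
h′′(ln(3)) = 3
So c_2 = h′′(ln(3))/2! = 3/2.

3/2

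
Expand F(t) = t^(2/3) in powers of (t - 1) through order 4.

-7*(t - 1)^4/243 + 4*(t - 1)^3/81 - (t - 1)^2/9 + 2*(t - 1)/3 + 1

Use the known series and substitute for the argument.
F(1) = 1
F′(1) = 2/3
F′′(1) = -2/9
F′′′(1) = 8/27
F^(4)(1) = -56/81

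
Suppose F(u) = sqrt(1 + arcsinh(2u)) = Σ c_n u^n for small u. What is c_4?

Substitute the inner expansion into the outer series and collect powers.
F(0) = 1
F′(0) = 1
F′′(0) = -1
F′′′(0) = -1
F^(4)(0) = 1
So c_4 = F^(4)(0)/4! = 1/24.

1/24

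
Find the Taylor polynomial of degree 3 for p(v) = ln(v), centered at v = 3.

p(3) = ln(3)
p′(3) = 1/3
p′′(3) = -1/9
p′′′(3) = 2/27
The Taylor polynomial is Σ p^(k)(3)/k! · (v - 3)^k.

(v - 3)^3/81 - (v - 3)^2/18 + (v - 3)/3 + ln(3)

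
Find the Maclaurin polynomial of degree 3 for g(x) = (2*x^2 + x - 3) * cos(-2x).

-2*x^3 + 8*x^2 + x - 3

Shift and add copies of the series according to the polynomial's terms.
[x^0] = -3;  [x^1] = 1;  [x^2] = 8;  [x^3] = -2.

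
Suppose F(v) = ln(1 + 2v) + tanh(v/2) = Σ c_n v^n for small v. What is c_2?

Add the two expansions coefficient-wise.
F(0) = 0
F′(0) = 5/2
F′′(0) = -4
So c_2 = F′′(0)/2! = -2.

-2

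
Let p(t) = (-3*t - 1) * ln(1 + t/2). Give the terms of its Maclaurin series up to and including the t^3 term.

t^3/3 - 11*t^2/8 - t/2

Distribute the polynomial across the series and collect like powers.
p(0) = 0
p′(0) = -1/2
p′′(0) = -11/4
p′′′(0) = 2
Dividing each by k! gives the coefficients c_0, ..., c_3.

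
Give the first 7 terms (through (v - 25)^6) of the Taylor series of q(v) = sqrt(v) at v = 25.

-21*(v - 25)^6/50000000000 + 7*(v - 25)^5/500000000 - (v - 25)^4/2000000 + (v - 25)^3/50000 - (v - 25)^2/1000 + (v - 25)/10 + 5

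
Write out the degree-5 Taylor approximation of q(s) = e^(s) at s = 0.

[s^0] = 1;  [s^1] = 1;  [s^2] = 1/2;  [s^3] = 1/6;  [s^4] = 1/24;  [s^5] = 1/120.

s^5/120 + s^4/24 + s^3/6 + s^2/2 + s + 1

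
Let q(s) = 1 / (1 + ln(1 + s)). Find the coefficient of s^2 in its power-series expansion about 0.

Write 1/(1+u) = 1 - u + u^2 - u^3 + ... and substitute the series for u.
q(0) = 1
q′(0) = -1
q′′(0) = 3
So c_2 = q′′(0)/2! = 3/2.

3/2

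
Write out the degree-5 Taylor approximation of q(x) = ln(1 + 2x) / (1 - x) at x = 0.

76*x^5/15 - 4*x^4/3 + 8*x^3/3 + 2*x

Multiply the numerator's expansion by the denominator's geometric series.
q(0) = 0
q′(0) = 2
q′′(0) = 0
q′′′(0) = 16
q^(4)(0) = -32
q^(5)(0) = 608
Then c_k = q^(k)(0)/k! gives each Taylor coefficient.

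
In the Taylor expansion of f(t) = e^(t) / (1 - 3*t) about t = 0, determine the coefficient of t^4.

2713/24

Expand 1/(denominator) as a geometric series and multiply by the numerator's series.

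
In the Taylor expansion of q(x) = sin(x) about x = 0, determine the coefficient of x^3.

Differentiate repeatedly and evaluate at the center.
q(0) = 0
q′(0) = 1
q′′(0) = 0
q′′′(0) = -1
The Taylor polynomial is Σ q^(k)(0)/k! · x^k.

-1/6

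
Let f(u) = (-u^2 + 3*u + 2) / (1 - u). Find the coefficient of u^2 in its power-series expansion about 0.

4

Multiply each power in the prefactor through the base expansion.
f(0) = 2
f′(0) = 5
f′′(0) = 8
Then c_k = f^(k)(0)/k! gives each Taylor coefficient.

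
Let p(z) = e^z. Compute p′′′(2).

The coefficient of (z - 2)^3 in the expansion is e^(2)/6, so p′′′(2) = 3! * (e^(2)/6) = e^(2).

e^(2)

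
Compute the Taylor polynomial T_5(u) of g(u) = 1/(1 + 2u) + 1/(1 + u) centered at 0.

-33*u^5 + 17*u^4 - 9*u^3 + 5*u^2 - 3*u + 2

Add the two expansions coefficient-wise.
g(0) = 2
g′(0) = -3
g′′(0) = 10
g′′′(0) = -54
g^(4)(0) = 408
g^(5)(0) = -3960
The Taylor polynomial is Σ g^(k)(0)/k! · u^k.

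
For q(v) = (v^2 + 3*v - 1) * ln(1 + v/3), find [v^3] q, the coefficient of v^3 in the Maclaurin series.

Distribute the polynomial across the series and collect like powers.
q(0) = 0
q′(0) = -1/3
q′′(0) = 19/9
q′′′(0) = 25/27

25/162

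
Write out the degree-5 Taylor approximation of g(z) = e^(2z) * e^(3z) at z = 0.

Expand each factor separately, then convolve coefficients.
[z^0] = 1;  [z^1] = 5;  [z^2] = 25/2;  [z^3] = 125/6;  [z^4] = 625/24;  [z^5] = 625/24.

625*z^5/24 + 625*z^4/24 + 125*z^3/6 + 25*z^2/2 + 5*z + 1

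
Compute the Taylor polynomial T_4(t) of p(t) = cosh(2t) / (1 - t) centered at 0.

Multiply the two series term by term and collect like powers.

11*t^4/3 + 3*t^3 + 3*t^2 + t + 1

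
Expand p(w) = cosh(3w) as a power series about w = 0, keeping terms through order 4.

27*w^4/8 + 9*w^2/2 + 1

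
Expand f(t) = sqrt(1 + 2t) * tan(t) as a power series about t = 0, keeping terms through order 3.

Write out both Maclaurin series and multiply, keeping only the needed powers.
f(0) = 0
f′(0) = 1
f′′(0) = 2
f′′′(0) = -1

-t^3/6 + t^2 + t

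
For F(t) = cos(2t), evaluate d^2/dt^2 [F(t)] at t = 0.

-4

Apply the Taylor formula c_k = f^(k)(a)/k!.
The coefficient of t^2 in the expansion is -2, so F′′(0) = 2! * (-2) = -4.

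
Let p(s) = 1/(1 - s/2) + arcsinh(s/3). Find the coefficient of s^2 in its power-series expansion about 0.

Expand each term separately and add.
p(0) = 1
p′(0) = 5/6
p′′(0) = 1/2

1/4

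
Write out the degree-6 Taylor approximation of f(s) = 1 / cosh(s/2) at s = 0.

Invert the denominator's series and multiply.

-61*s^6/46080 + 5*s^4/384 - s^2/8 + 1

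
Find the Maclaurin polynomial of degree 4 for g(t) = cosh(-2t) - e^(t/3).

1295*t^4/1944 - t^3/162 + 35*t^2/18 - t/3

Add the two expansions coefficient-wise.
g(0) = 0
g′(0) = -1/3
g′′(0) = 35/9
g′′′(0) = -1/27
g^(4)(0) = 1295/81
Dividing each by k! gives the coefficients c_0, ..., c_4.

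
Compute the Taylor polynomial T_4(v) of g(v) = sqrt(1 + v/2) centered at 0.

Differentiate repeatedly and evaluate at the center.
g(0) = 1
g′(0) = 1/4
g′′(0) = -1/16
g′′′(0) = 3/64
g^(4)(0) = -15/256

-5*v^4/2048 + v^3/128 - v^2/32 + v/4 + 1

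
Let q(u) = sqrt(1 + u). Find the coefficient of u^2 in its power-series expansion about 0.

q(0) = 1
q′(0) = 1/2
q′′(0) = -1/4
Dividing each by k! gives the coefficients c_0, ..., c_2.

-1/8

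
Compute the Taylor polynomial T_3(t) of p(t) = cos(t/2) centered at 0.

p(0) = 1
p′(0) = 0
p′′(0) = -1/4
p′′′(0) = 0
The Taylor polynomial is Σ p^(k)(0)/k! · t^k.

1 - t^2/8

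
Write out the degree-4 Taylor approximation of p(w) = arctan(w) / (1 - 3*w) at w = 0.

26*w^4 + 26*w^3/3 + 3*w^2 + w

Multiply the numerator's expansion by the denominator's geometric series.
[w^0] = 0;  [w^1] = 1;  [w^2] = 3;  [w^3] = 26/3;  [w^4] = 26.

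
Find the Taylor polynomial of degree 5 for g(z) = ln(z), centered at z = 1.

(z - 1)^5/5 - (z - 1)^4/4 + (z - 1)^3/3 - (z - 1)^2/2 + (z - 1)

Apply the Taylor formula c_k = f^(k)(a)/k!.
[(z - 1)^0] = 0;  [(z - 1)^1] = 1;  [(z - 1)^2] = -1/2;  [(z - 1)^3] = 1/3;  [(z - 1)^4] = -1/4;  [(z - 1)^5] = 1/5.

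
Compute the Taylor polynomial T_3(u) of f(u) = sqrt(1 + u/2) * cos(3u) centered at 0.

-143*u^3/128 - 145*u^2/32 + u/4 + 1

Write out both Maclaurin series and multiply, keeping only the needed powers.
[u^0] = 1;  [u^1] = 1/4;  [u^2] = -145/32;  [u^3] = -143/128.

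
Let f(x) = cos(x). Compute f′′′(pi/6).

Compute the successive derivatives at the expansion point and divide by k!.
From the series, [(x - pi/6)^3] f = 1/12; multiply by 3! = 6 to get 1/2.

1/2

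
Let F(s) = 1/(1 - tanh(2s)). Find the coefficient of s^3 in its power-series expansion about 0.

Substitute the inner expansion into the outer series and collect powers.
F(0) = 1
F′(0) = 2
F′′(0) = 8
F′′′(0) = 32
Dividing each by k! gives the coefficients c_0, ..., c_3.

16/3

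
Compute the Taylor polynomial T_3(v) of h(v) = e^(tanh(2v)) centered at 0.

Plug the Maclaurin series of the inner function into that of the outer and collect terms.
h(0) = 1
h′(0) = 2
h′′(0) = 4
h′′′(0) = -8
The Taylor polynomial is Σ h^(k)(0)/k! · v^k.

-4*v^3/3 + 2*v^2 + 2*v + 1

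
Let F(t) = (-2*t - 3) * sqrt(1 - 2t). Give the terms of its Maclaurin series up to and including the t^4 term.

Shift and add copies of the series according to the polynomial's terms.
[t^0] = -3;  [t^1] = 1;  [t^2] = 7/2;  [t^3] = 5/2;  [t^4] = 23/8.

23*t^4/8 + 5*t^3/2 + 7*t^2/2 + t - 3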